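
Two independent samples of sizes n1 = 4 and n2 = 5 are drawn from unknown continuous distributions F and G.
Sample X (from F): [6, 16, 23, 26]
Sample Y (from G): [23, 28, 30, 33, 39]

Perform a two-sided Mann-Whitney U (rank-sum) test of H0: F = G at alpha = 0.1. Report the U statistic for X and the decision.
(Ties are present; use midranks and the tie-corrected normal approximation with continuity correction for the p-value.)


Step 1: Combine and sort all 9 observations; assign midranks.
sorted (value, group): (6,X), (16,X), (23,X), (23,Y), (26,X), (28,Y), (30,Y), (33,Y), (39,Y)
ranks: 6->1, 16->2, 23->3.5, 23->3.5, 26->5, 28->6, 30->7, 33->8, 39->9
Step 2: Rank sum for X: R1 = 1 + 2 + 3.5 + 5 = 11.5.
Step 3: U_X = R1 - n1(n1+1)/2 = 11.5 - 4*5/2 = 11.5 - 10 = 1.5.
       U_Y = n1*n2 - U_X = 20 - 1.5 = 18.5.
Step 4: Ties are present, so use the tie-corrected normal approximation (with continuity correction) for the p-value.
Step 5: p-value = 0.049090; compare to alpha = 0.1. reject H0.

U_X = 1.5, p = 0.049090, reject H0 at alpha = 0.1.


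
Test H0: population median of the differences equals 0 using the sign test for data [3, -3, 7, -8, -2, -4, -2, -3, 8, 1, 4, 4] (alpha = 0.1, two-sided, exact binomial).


Step 1: Discard zero differences. Original n = 12; n_eff = number of nonzero differences = 12.
Nonzero differences (with sign): +3, -3, +7, -8, -2, -4, -2, -3, +8, +1, +4, +4
Step 2: Count signs: positive = 6, negative = 6.
Step 3: Under H0: P(positive) = 0.5, so the number of positives S ~ Bin(12, 0.5).
Step 4: Two-sided exact p-value = sum of Bin(12,0.5) probabilities at or below the observed probability = 1.000000.
Step 5: alpha = 0.1. fail to reject H0.

n_eff = 12, pos = 6, neg = 6, p = 1.000000, fail to reject H0.


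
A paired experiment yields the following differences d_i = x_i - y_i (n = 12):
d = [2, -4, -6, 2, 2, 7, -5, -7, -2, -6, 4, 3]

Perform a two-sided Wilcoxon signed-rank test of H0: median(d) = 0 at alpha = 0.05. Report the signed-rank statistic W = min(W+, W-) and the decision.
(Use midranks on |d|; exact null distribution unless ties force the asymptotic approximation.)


Step 1: Drop any zero differences (none here) and take |d_i|.
|d| = [2, 4, 6, 2, 2, 7, 5, 7, 2, 6, 4, 3]
Step 2: Midrank |d_i| (ties get averaged ranks).
ranks: |2|->2.5, |4|->6.5, |6|->9.5, |2|->2.5, |2|->2.5, |7|->11.5, |5|->8, |7|->11.5, |2|->2.5, |6|->9.5, |4|->6.5, |3|->5
Step 3: Attach original signs; sum ranks with positive sign and with negative sign.
W+ = 2.5 + 2.5 + 2.5 + 11.5 + 6.5 + 5 = 30.5
W- = 6.5 + 9.5 + 8 + 11.5 + 2.5 + 9.5 = 47.5
(Check: W+ + W- = 78 should equal n(n+1)/2 = 78.)
Step 4: Test statistic W = min(W+, W-) = 30.5.
Step 5: Ties in |d|, so use the tie-corrected normal approximation.
        E[W] = n(n+1)/4 = 12*13/4 = 39.
        Tie groups: |d|=2 (t=4), |d|=4 (t=2), |d|=6 (t=2), |d|=7 (t=2); sum(t^3 - t) = 78.
        Var[W] = n(n+1)(2n+1)/24 - sum(t^3-t)/48 = 3900/24 - 78/48 = 160.875.
        z = (W - E[W]) / sqrt(Var[W]) = (30.5 - 39) / 12.6837 = -0.6702.
        Two-sided p = 2*Phi(z) = 0.502760.
Step 6: alpha = 0.05. fail to reject H0.

W+ = 30.5, W- = 47.5, W = min = 30.5, p = 0.502760, fail to reject H0.


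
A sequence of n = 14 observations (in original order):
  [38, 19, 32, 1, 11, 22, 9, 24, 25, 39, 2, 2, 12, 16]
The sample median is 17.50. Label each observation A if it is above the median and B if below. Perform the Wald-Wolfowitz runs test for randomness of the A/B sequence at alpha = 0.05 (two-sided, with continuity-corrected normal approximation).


Step 1: Compute median = 17.50; label A = above, B = below.
Labels in order: AAABBABAAABBBB  (n_A = 7, n_B = 7)
Step 2: Count runs R = 6.
Step 3: Under H0 (random ordering), E[R] = 2*n_A*n_B/(n_A+n_B) + 1 = 2*7*7/14 + 1 = 8.0000.
        Var[R] = 2*n_A*n_B*(2*n_A*n_B - n_A - n_B) / ((n_A+n_B)^2 * (n_A+n_B-1)) = 8232/2548 = 3.2308.
        SD[R] = 1.7974.
Step 4: Continuity-corrected z = (R + 0.5 - E[R]) / SD[R] = (6 + 0.5 - 8.0000) / 1.7974 = -0.8345.
Step 5: Two-sided p-value via normal approximation = 2*(1 - Phi(|z|)) = 0.403986.
Step 6: alpha = 0.05. fail to reject H0.

R = 6, z = -0.8345, p = 0.403986, fail to reject H0.


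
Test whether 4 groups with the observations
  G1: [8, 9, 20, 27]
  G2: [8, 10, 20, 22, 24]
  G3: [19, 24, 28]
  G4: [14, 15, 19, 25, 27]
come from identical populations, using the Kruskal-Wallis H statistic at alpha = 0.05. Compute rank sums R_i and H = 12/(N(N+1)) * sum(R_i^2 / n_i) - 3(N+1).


Step 1: Combine all N = 17 observations and assign midranks.
sorted (value, group, rank): (8,G1,1.5), (8,G2,1.5), (9,G1,3), (10,G2,4), (14,G4,5), (15,G4,6), (19,G3,7.5), (19,G4,7.5), (20,G1,9.5), (20,G2,9.5), (22,G2,11), (24,G2,12.5), (24,G3,12.5), (25,G4,14), (27,G1,15.5), (27,G4,15.5), (28,G3,17)
Step 2: Sum ranks within each group.
R_1 = 29.5 (n_1 = 4)
R_2 = 38.5 (n_2 = 5)
R_3 = 37 (n_3 = 3)
R_4 = 48 (n_4 = 5)
Step 3: H = 12/(N(N+1)) * sum(R_i^2/n_i) - 3(N+1)
     = 12/(17*18) * (29.5^2/4 + 38.5^2/5 + 37^2/3 + 48^2/5) - 3*18
     = 0.039216 * 1431.15 - 54
     = 2.123366.
Step 4: Ties present; correction factor C = 1 - 30/(17^3 - 17) = 0.993873. Corrected H = 2.123366 / 0.993873 = 2.136457.
Step 5: Under H0, H ~ chi^2(3); p-value = 0.544573.
Step 6: alpha = 0.05. fail to reject H0.

H = 2.1365, df = 3, p = 0.544573, fail to reject H0.


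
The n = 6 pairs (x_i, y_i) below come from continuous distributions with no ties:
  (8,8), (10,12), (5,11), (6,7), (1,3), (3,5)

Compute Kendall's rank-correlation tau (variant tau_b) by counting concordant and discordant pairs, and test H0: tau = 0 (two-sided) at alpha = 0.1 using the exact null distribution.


Step 1: Enumerate the 15 unordered pairs (i,j) with i<j and classify each by sign(x_j-x_i) * sign(y_j-y_i).
  (1,2):dx=+2,dy=+4->C; (1,3):dx=-3,dy=+3->D; (1,4):dx=-2,dy=-1->C; (1,5):dx=-7,dy=-5->C
  (1,6):dx=-5,dy=-3->C; (2,3):dx=-5,dy=-1->C; (2,4):dx=-4,dy=-5->C; (2,5):dx=-9,dy=-9->C
  (2,6):dx=-7,dy=-7->C; (3,4):dx=+1,dy=-4->D; (3,5):dx=-4,dy=-8->C; (3,6):dx=-2,dy=-6->C
  (4,5):dx=-5,dy=-4->C; (4,6):dx=-3,dy=-2->C; (5,6):dx=+2,dy=+2->C
Step 2: C = 13, D = 2, total pairs = 15.
Step 3: tau = (C - D)/(n(n-1)/2) = (13 - 2)/15 = 0.733333.
Step 4: Exact two-sided p-value (enumerate n! = 720 permutations of y under H0): p = 0.055556.
Step 5: alpha = 0.1. reject H0.

tau_b = 0.7333 (C=13, D=2), p = 0.055556, reject H0.


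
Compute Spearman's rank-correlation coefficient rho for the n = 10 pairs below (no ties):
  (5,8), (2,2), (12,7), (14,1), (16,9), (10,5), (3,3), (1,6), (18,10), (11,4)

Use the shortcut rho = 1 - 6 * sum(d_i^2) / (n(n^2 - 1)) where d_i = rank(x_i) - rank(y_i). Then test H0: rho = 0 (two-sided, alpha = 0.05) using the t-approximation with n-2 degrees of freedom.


Step 1: Rank x and y separately (midranks; no ties here).
rank(x): 5->4, 2->2, 12->7, 14->8, 16->9, 10->5, 3->3, 1->1, 18->10, 11->6
rank(y): 8->8, 2->2, 7->7, 1->1, 9->9, 5->5, 3->3, 6->6, 10->10, 4->4
Step 2: d_i = R_x(i) - R_y(i); compute d_i^2.
  (4-8)^2=16, (2-2)^2=0, (7-7)^2=0, (8-1)^2=49, (9-9)^2=0, (5-5)^2=0, (3-3)^2=0, (1-6)^2=25, (10-10)^2=0, (6-4)^2=4
sum(d^2) = 94.
Step 3: rho = 1 - 6*94 / (10*(10^2 - 1)) = 1 - 564/990 = 0.430303.
Step 4: Under H0, t = rho * sqrt((n-2)/(1-rho^2)) = 1.3483 ~ t(8).
Step 5: Two-sided p-value from the t-distribution with 8 df = 0.214492.
Step 6: alpha = 0.05. fail to reject H0.

rho = 0.4303, p = 0.214492, fail to reject H0 at alpha = 0.05.


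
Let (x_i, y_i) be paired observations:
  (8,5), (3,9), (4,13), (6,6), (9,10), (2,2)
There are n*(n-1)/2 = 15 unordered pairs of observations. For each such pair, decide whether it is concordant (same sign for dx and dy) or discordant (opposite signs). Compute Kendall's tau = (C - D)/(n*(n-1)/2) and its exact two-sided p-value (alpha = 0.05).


Step 1: Enumerate the 15 unordered pairs (i,j) with i<j and classify each by sign(x_j-x_i) * sign(y_j-y_i).
  (1,2):dx=-5,dy=+4->D; (1,3):dx=-4,dy=+8->D; (1,4):dx=-2,dy=+1->D; (1,5):dx=+1,dy=+5->C
  (1,6):dx=-6,dy=-3->C; (2,3):dx=+1,dy=+4->C; (2,4):dx=+3,dy=-3->D; (2,5):dx=+6,dy=+1->C
  (2,6):dx=-1,dy=-7->C; (3,4):dx=+2,dy=-7->D; (3,5):dx=+5,dy=-3->D; (3,6):dx=-2,dy=-11->C
  (4,5):dx=+3,dy=+4->C; (4,6):dx=-4,dy=-4->C; (5,6):dx=-7,dy=-8->C
Step 2: C = 9, D = 6, total pairs = 15.
Step 3: tau = (C - D)/(n(n-1)/2) = (9 - 6)/15 = 0.200000.
Step 4: Exact two-sided p-value (enumerate n! = 720 permutations of y under H0): p = 0.719444.
Step 5: alpha = 0.05. fail to reject H0.

tau_b = 0.2000 (C=9, D=6), p = 0.719444, fail to reject H0.


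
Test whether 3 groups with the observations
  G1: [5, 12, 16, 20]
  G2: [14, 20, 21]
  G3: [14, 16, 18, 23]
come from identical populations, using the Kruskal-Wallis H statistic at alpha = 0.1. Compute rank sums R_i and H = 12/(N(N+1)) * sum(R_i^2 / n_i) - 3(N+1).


Step 1: Combine all N = 11 observations and assign midranks.
sorted (value, group, rank): (5,G1,1), (12,G1,2), (14,G2,3.5), (14,G3,3.5), (16,G1,5.5), (16,G3,5.5), (18,G3,7), (20,G1,8.5), (20,G2,8.5), (21,G2,10), (23,G3,11)
Step 2: Sum ranks within each group.
R_1 = 17 (n_1 = 4)
R_2 = 22 (n_2 = 3)
R_3 = 27 (n_3 = 4)
Step 3: H = 12/(N(N+1)) * sum(R_i^2/n_i) - 3(N+1)
     = 12/(11*12) * (17^2/4 + 22^2/3 + 27^2/4) - 3*12
     = 0.090909 * 415.833 - 36
     = 1.803030.
Step 4: Ties present; correction factor C = 1 - 18/(11^3 - 11) = 0.986364. Corrected H = 1.803030 / 0.986364 = 1.827957.
Step 5: Under H0, H ~ chi^2(2); p-value = 0.400926.
Step 6: alpha = 0.1. fail to reject H0.

H = 1.8280, df = 2, p = 0.400926, fail to reject H0.


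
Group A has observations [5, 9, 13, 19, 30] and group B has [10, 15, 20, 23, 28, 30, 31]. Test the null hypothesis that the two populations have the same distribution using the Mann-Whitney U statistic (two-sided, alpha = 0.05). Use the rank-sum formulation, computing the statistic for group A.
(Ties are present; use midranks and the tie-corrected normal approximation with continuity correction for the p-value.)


Step 1: Combine and sort all 12 observations; assign midranks.
sorted (value, group): (5,X), (9,X), (10,Y), (13,X), (15,Y), (19,X), (20,Y), (23,Y), (28,Y), (30,X), (30,Y), (31,Y)
ranks: 5->1, 9->2, 10->3, 13->4, 15->5, 19->6, 20->7, 23->8, 28->9, 30->10.5, 30->10.5, 31->12
Step 2: Rank sum for X: R1 = 1 + 2 + 4 + 6 + 10.5 = 23.5.
Step 3: U_X = R1 - n1(n1+1)/2 = 23.5 - 5*6/2 = 23.5 - 15 = 8.5.
       U_Y = n1*n2 - U_X = 35 - 8.5 = 26.5.
Step 4: Ties are present, so use the tie-corrected normal approximation (with continuity correction) for the p-value.
Step 5: p-value = 0.166721; compare to alpha = 0.05. fail to reject H0.

U_X = 8.5, p = 0.166721, fail to reject H0 at alpha = 0.05.


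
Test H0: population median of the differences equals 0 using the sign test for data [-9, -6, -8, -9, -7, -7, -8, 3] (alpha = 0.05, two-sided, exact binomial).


Step 1: Discard zero differences. Original n = 8; n_eff = number of nonzero differences = 8.
Nonzero differences (with sign): -9, -6, -8, -9, -7, -7, -8, +3
Step 2: Count signs: positive = 1, negative = 7.
Step 3: Under H0: P(positive) = 0.5, so the number of positives S ~ Bin(8, 0.5).
Step 4: Two-sided exact p-value = sum of Bin(8,0.5) probabilities at or below the observed probability = 0.070312.
Step 5: alpha = 0.05. fail to reject H0.

n_eff = 8, pos = 1, neg = 7, p = 0.070312, fail to reject H0.


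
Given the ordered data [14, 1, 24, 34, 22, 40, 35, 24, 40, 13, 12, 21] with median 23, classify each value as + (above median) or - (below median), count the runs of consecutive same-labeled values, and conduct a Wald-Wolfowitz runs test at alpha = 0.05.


Step 1: Compute median = 23; label A = above, B = below.
Labels in order: BBAABAAAABBB  (n_A = 6, n_B = 6)
Step 2: Count runs R = 5.
Step 3: Under H0 (random ordering), E[R] = 2*n_A*n_B/(n_A+n_B) + 1 = 2*6*6/12 + 1 = 7.0000.
        Var[R] = 2*n_A*n_B*(2*n_A*n_B - n_A - n_B) / ((n_A+n_B)^2 * (n_A+n_B-1)) = 4320/1584 = 2.7273.
        SD[R] = 1.6514.
Step 4: Continuity-corrected z = (R + 0.5 - E[R]) / SD[R] = (5 + 0.5 - 7.0000) / 1.6514 = -0.9083.
Step 5: Two-sided p-value via normal approximation = 2*(1 - Phi(|z|)) = 0.363722.
Step 6: alpha = 0.05. fail to reject H0.

R = 5, z = -0.9083, p = 0.363722, fail to reject H0.


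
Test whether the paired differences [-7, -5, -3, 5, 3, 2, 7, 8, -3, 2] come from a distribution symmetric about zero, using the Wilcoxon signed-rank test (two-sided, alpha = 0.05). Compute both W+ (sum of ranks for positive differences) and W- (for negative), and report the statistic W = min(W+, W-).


Step 1: Drop any zero differences (none here) and take |d_i|.
|d| = [7, 5, 3, 5, 3, 2, 7, 8, 3, 2]
Step 2: Midrank |d_i| (ties get averaged ranks).
ranks: |7|->8.5, |5|->6.5, |3|->4, |5|->6.5, |3|->4, |2|->1.5, |7|->8.5, |8|->10, |3|->4, |2|->1.5
Step 3: Attach original signs; sum ranks with positive sign and with negative sign.
W+ = 6.5 + 4 + 1.5 + 8.5 + 10 + 1.5 = 32
W- = 8.5 + 6.5 + 4 + 4 = 23
(Check: W+ + W- = 55 should equal n(n+1)/2 = 55.)
Step 4: Test statistic W = min(W+, W-) = 23.
Step 5: Ties in |d|, so use the tie-corrected normal approximation.
        E[W] = n(n+1)/4 = 10*11/4 = 27.5.
        Tie groups: |d|=2 (t=2), |d|=3 (t=3), |d|=5 (t=2), |d|=7 (t=2); sum(t^3 - t) = 42.
        Var[W] = n(n+1)(2n+1)/24 - sum(t^3-t)/48 = 2310/24 - 42/48 = 95.375.
        z = (W - E[W]) / sqrt(Var[W]) = (23 - 27.5) / 9.7660 = -0.4608.
        Two-sided p = 2*Phi(z) = 0.644955.
Step 6: alpha = 0.05. fail to reject H0.

W+ = 32, W- = 23, W = min = 23, p = 0.644955, fail to reject H0.


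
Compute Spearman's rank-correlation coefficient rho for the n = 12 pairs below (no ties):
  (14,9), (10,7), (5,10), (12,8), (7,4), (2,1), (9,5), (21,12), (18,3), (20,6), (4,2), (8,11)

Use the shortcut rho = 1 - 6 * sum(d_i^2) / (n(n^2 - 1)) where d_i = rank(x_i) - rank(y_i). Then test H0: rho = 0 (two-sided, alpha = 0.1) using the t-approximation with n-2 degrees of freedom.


Step 1: Rank x and y separately (midranks; no ties here).
rank(x): 14->9, 10->7, 5->3, 12->8, 7->4, 2->1, 9->6, 21->12, 18->10, 20->11, 4->2, 8->5
rank(y): 9->9, 7->7, 10->10, 8->8, 4->4, 1->1, 5->5, 12->12, 3->3, 6->6, 2->2, 11->11
Step 2: d_i = R_x(i) - R_y(i); compute d_i^2.
  (9-9)^2=0, (7-7)^2=0, (3-10)^2=49, (8-8)^2=0, (4-4)^2=0, (1-1)^2=0, (6-5)^2=1, (12-12)^2=0, (10-3)^2=49, (11-6)^2=25, (2-2)^2=0, (5-11)^2=36
sum(d^2) = 160.
Step 3: rho = 1 - 6*160 / (12*(12^2 - 1)) = 1 - 960/1716 = 0.440559.
Step 4: Under H0, t = rho * sqrt((n-2)/(1-rho^2)) = 1.5519 ~ t(10).
Step 5: Two-sided p-value from the t-distribution with 10 df = 0.151735.
Step 6: alpha = 0.1. fail to reject H0.

rho = 0.4406, p = 0.151735, fail to reject H0 at alpha = 0.1.


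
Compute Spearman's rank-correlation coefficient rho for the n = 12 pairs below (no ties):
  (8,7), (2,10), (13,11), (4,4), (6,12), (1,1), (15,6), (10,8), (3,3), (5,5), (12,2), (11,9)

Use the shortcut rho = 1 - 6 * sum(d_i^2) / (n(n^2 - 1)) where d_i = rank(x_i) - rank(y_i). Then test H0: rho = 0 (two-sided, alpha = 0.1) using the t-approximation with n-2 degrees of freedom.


Step 1: Rank x and y separately (midranks; no ties here).
rank(x): 8->7, 2->2, 13->11, 4->4, 6->6, 1->1, 15->12, 10->8, 3->3, 5->5, 12->10, 11->9
rank(y): 7->7, 10->10, 11->11, 4->4, 12->12, 1->1, 6->6, 8->8, 3->3, 5->5, 2->2, 9->9
Step 2: d_i = R_x(i) - R_y(i); compute d_i^2.
  (7-7)^2=0, (2-10)^2=64, (11-11)^2=0, (4-4)^2=0, (6-12)^2=36, (1-1)^2=0, (12-6)^2=36, (8-8)^2=0, (3-3)^2=0, (5-5)^2=0, (10-2)^2=64, (9-9)^2=0
sum(d^2) = 200.
Step 3: rho = 1 - 6*200 / (12*(12^2 - 1)) = 1 - 1200/1716 = 0.300699.
Step 4: Under H0, t = rho * sqrt((n-2)/(1-rho^2)) = 0.9970 ~ t(10).
Step 5: Two-sided p-value from the t-distribution with 10 df = 0.342260.
Step 6: alpha = 0.1. fail to reject H0.

rho = 0.3007, p = 0.342260, fail to reject H0 at alpha = 0.1.


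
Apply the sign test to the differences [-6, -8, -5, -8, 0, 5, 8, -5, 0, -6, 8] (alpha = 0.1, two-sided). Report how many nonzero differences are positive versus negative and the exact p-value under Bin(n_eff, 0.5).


Step 1: Discard zero differences. Original n = 11; n_eff = number of nonzero differences = 9.
Nonzero differences (with sign): -6, -8, -5, -8, +5, +8, -5, -6, +8
Step 2: Count signs: positive = 3, negative = 6.
Step 3: Under H0: P(positive) = 0.5, so the number of positives S ~ Bin(9, 0.5).
Step 4: Two-sided exact p-value = sum of Bin(9,0.5) probabilities at or below the observed probability = 0.507812.
Step 5: alpha = 0.1. fail to reject H0.

n_eff = 9, pos = 3, neg = 6, p = 0.507812, fail to reject H0.


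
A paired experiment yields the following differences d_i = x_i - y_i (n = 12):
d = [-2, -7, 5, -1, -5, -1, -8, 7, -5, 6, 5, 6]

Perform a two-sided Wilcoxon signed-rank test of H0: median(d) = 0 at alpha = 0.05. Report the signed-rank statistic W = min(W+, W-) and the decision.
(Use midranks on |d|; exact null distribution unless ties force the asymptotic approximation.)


Step 1: Drop any zero differences (none here) and take |d_i|.
|d| = [2, 7, 5, 1, 5, 1, 8, 7, 5, 6, 5, 6]
Step 2: Midrank |d_i| (ties get averaged ranks).
ranks: |2|->3, |7|->10.5, |5|->5.5, |1|->1.5, |5|->5.5, |1|->1.5, |8|->12, |7|->10.5, |5|->5.5, |6|->8.5, |5|->5.5, |6|->8.5
Step 3: Attach original signs; sum ranks with positive sign and with negative sign.
W+ = 5.5 + 10.5 + 8.5 + 5.5 + 8.5 = 38.5
W- = 3 + 10.5 + 1.5 + 5.5 + 1.5 + 12 + 5.5 = 39.5
(Check: W+ + W- = 78 should equal n(n+1)/2 = 78.)
Step 4: Test statistic W = min(W+, W-) = 38.5.
Step 5: Ties in |d|, so use the tie-corrected normal approximation.
        E[W] = n(n+1)/4 = 12*13/4 = 39.
        Tie groups: |d|=1 (t=2), |d|=5 (t=4), |d|=6 (t=2), |d|=7 (t=2); sum(t^3 - t) = 78.
        Var[W] = n(n+1)(2n+1)/24 - sum(t^3-t)/48 = 3900/24 - 78/48 = 160.875.
        z = (W - E[W]) / sqrt(Var[W]) = (38.5 - 39) / 12.6837 = -0.0394.
        Two-sided p = 2*Phi(z) = 0.968555.
Step 6: alpha = 0.05. fail to reject H0.

W+ = 38.5, W- = 39.5, W = min = 38.5, p = 0.968555, fail to reject H0.


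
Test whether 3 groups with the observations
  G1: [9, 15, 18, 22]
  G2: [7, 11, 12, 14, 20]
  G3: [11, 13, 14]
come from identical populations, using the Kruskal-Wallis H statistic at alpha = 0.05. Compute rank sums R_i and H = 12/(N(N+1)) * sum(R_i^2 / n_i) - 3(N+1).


Step 1: Combine all N = 12 observations and assign midranks.
sorted (value, group, rank): (7,G2,1), (9,G1,2), (11,G2,3.5), (11,G3,3.5), (12,G2,5), (13,G3,6), (14,G2,7.5), (14,G3,7.5), (15,G1,9), (18,G1,10), (20,G2,11), (22,G1,12)
Step 2: Sum ranks within each group.
R_1 = 33 (n_1 = 4)
R_2 = 28 (n_2 = 5)
R_3 = 17 (n_3 = 3)
Step 3: H = 12/(N(N+1)) * sum(R_i^2/n_i) - 3(N+1)
     = 12/(12*13) * (33^2/4 + 28^2/5 + 17^2/3) - 3*13
     = 0.076923 * 525.383 - 39
     = 1.414103.
Step 4: Ties present; correction factor C = 1 - 12/(12^3 - 12) = 0.993007. Corrected H = 1.414103 / 0.993007 = 1.424061.
Step 5: Under H0, H ~ chi^2(2); p-value = 0.490647.
Step 6: alpha = 0.05. fail to reject H0.

H = 1.4241, df = 2, p = 0.490647, fail to reject H0.


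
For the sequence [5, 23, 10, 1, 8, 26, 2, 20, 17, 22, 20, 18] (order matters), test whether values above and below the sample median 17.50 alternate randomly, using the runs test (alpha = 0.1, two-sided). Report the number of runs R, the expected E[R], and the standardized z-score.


Step 1: Compute median = 17.50; label A = above, B = below.
Labels in order: BABBBABABAAA  (n_A = 6, n_B = 6)
Step 2: Count runs R = 8.
Step 3: Under H0 (random ordering), E[R] = 2*n_A*n_B/(n_A+n_B) + 1 = 2*6*6/12 + 1 = 7.0000.
        Var[R] = 2*n_A*n_B*(2*n_A*n_B - n_A - n_B) / ((n_A+n_B)^2 * (n_A+n_B-1)) = 4320/1584 = 2.7273.
        SD[R] = 1.6514.
Step 4: Continuity-corrected z = (R - 0.5 - E[R]) / SD[R] = (8 - 0.5 - 7.0000) / 1.6514 = 0.3028.
Step 5: Two-sided p-value via normal approximation = 2*(1 - Phi(|z|)) = 0.762069.
Step 6: alpha = 0.1. fail to reject H0.

R = 8, z = 0.3028, p = 0.762069, fail to reject H0.


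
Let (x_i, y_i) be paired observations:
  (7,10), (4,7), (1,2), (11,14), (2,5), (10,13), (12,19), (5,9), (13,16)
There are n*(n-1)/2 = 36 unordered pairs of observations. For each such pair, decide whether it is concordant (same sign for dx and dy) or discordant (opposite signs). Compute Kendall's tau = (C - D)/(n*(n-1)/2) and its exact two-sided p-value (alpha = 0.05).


Step 1: Enumerate the 36 unordered pairs (i,j) with i<j and classify each by sign(x_j-x_i) * sign(y_j-y_i).
  (1,2):dx=-3,dy=-3->C; (1,3):dx=-6,dy=-8->C; (1,4):dx=+4,dy=+4->C; (1,5):dx=-5,dy=-5->C
  (1,6):dx=+3,dy=+3->C; (1,7):dx=+5,dy=+9->C; (1,8):dx=-2,dy=-1->C; (1,9):dx=+6,dy=+6->C
  (2,3):dx=-3,dy=-5->C; (2,4):dx=+7,dy=+7->C; (2,5):dx=-2,dy=-2->C; (2,6):dx=+6,dy=+6->C
  (2,7):dx=+8,dy=+12->C; (2,8):dx=+1,dy=+2->C; (2,9):dx=+9,dy=+9->C; (3,4):dx=+10,dy=+12->C
  (3,5):dx=+1,dy=+3->C; (3,6):dx=+9,dy=+11->C; (3,7):dx=+11,dy=+17->C; (3,8):dx=+4,dy=+7->C
  (3,9):dx=+12,dy=+14->C; (4,5):dx=-9,dy=-9->C; (4,6):dx=-1,dy=-1->C; (4,7):dx=+1,dy=+5->C
  (4,8):dx=-6,dy=-5->C; (4,9):dx=+2,dy=+2->C; (5,6):dx=+8,dy=+8->C; (5,7):dx=+10,dy=+14->C
  (5,8):dx=+3,dy=+4->C; (5,9):dx=+11,dy=+11->C; (6,7):dx=+2,dy=+6->C; (6,8):dx=-5,dy=-4->C
  (6,9):dx=+3,dy=+3->C; (7,8):dx=-7,dy=-10->C; (7,9):dx=+1,dy=-3->D; (8,9):dx=+8,dy=+7->C
Step 2: C = 35, D = 1, total pairs = 36.
Step 3: tau = (C - D)/(n(n-1)/2) = (35 - 1)/36 = 0.944444.
Step 4: Exact two-sided p-value (enumerate n! = 362880 permutations of y under H0): p = 0.000050.
Step 5: alpha = 0.05. reject H0.

tau_b = 0.9444 (C=35, D=1), p = 0.000050, reject H0.


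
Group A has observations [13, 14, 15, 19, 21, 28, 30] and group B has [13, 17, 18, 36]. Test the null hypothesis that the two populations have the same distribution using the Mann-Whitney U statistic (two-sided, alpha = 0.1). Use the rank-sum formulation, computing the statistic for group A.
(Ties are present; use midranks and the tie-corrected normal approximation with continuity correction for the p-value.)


Step 1: Combine and sort all 11 observations; assign midranks.
sorted (value, group): (13,X), (13,Y), (14,X), (15,X), (17,Y), (18,Y), (19,X), (21,X), (28,X), (30,X), (36,Y)
ranks: 13->1.5, 13->1.5, 14->3, 15->4, 17->5, 18->6, 19->7, 21->8, 28->9, 30->10, 36->11
Step 2: Rank sum for X: R1 = 1.5 + 3 + 4 + 7 + 8 + 9 + 10 = 42.5.
Step 3: U_X = R1 - n1(n1+1)/2 = 42.5 - 7*8/2 = 42.5 - 28 = 14.5.
       U_Y = n1*n2 - U_X = 28 - 14.5 = 13.5.
Step 4: Ties are present, so use the tie-corrected normal approximation (with continuity correction) for the p-value.
Step 5: p-value = 1.000000; compare to alpha = 0.1. fail to reject H0.

U_X = 14.5, p = 1.000000, fail to reject H0 at alpha = 0.1.


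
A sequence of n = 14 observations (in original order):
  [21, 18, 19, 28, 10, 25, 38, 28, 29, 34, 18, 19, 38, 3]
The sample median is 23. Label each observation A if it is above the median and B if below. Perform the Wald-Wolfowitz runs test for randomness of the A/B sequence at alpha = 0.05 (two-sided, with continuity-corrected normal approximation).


Step 1: Compute median = 23; label A = above, B = below.
Labels in order: BBBABAAAAABBAB  (n_A = 7, n_B = 7)
Step 2: Count runs R = 7.
Step 3: Under H0 (random ordering), E[R] = 2*n_A*n_B/(n_A+n_B) + 1 = 2*7*7/14 + 1 = 8.0000.
        Var[R] = 2*n_A*n_B*(2*n_A*n_B - n_A - n_B) / ((n_A+n_B)^2 * (n_A+n_B-1)) = 8232/2548 = 3.2308.
        SD[R] = 1.7974.
Step 4: Continuity-corrected z = (R + 0.5 - E[R]) / SD[R] = (7 + 0.5 - 8.0000) / 1.7974 = -0.2782.
Step 5: Two-sided p-value via normal approximation = 2*(1 - Phi(|z|)) = 0.780879.
Step 6: alpha = 0.05. fail to reject H0.

R = 7, z = -0.2782, p = 0.780879, fail to reject H0.


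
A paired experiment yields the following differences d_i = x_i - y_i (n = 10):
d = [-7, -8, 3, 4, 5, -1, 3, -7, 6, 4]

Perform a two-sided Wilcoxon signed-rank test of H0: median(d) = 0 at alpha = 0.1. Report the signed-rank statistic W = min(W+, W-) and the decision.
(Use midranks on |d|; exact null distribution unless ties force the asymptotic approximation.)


Step 1: Drop any zero differences (none here) and take |d_i|.
|d| = [7, 8, 3, 4, 5, 1, 3, 7, 6, 4]
Step 2: Midrank |d_i| (ties get averaged ranks).
ranks: |7|->8.5, |8|->10, |3|->2.5, |4|->4.5, |5|->6, |1|->1, |3|->2.5, |7|->8.5, |6|->7, |4|->4.5
Step 3: Attach original signs; sum ranks with positive sign and with negative sign.
W+ = 2.5 + 4.5 + 6 + 2.5 + 7 + 4.5 = 27
W- = 8.5 + 10 + 1 + 8.5 = 28
(Check: W+ + W- = 55 should equal n(n+1)/2 = 55.)
Step 4: Test statistic W = min(W+, W-) = 27.
Step 5: Ties in |d|, so use the tie-corrected normal approximation.
        E[W] = n(n+1)/4 = 10*11/4 = 27.5.
        Tie groups: |d|=3 (t=2), |d|=4 (t=2), |d|=7 (t=2); sum(t^3 - t) = 18.
        Var[W] = n(n+1)(2n+1)/24 - sum(t^3-t)/48 = 2310/24 - 18/48 = 95.875.
        z = (W - E[W]) / sqrt(Var[W]) = (27 - 27.5) / 9.7916 = -0.0511.
        Two-sided p = 2*Phi(z) = 0.959274.
Step 6: alpha = 0.1. fail to reject H0.

W+ = 27, W- = 28, W = min = 27, p = 0.959274, fail to reject H0.


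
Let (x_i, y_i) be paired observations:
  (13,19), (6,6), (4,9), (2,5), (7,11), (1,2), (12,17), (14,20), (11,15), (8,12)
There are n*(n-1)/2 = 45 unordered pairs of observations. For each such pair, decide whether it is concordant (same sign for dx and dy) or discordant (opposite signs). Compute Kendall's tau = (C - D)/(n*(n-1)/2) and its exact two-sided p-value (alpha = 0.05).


Step 1: Enumerate the 45 unordered pairs (i,j) with i<j and classify each by sign(x_j-x_i) * sign(y_j-y_i).
  (1,2):dx=-7,dy=-13->C; (1,3):dx=-9,dy=-10->C; (1,4):dx=-11,dy=-14->C; (1,5):dx=-6,dy=-8->C
  (1,6):dx=-12,dy=-17->C; (1,7):dx=-1,dy=-2->C; (1,8):dx=+1,dy=+1->C; (1,9):dx=-2,dy=-4->C
  (1,10):dx=-5,dy=-7->C; (2,3):dx=-2,dy=+3->D; (2,4):dx=-4,dy=-1->C; (2,5):dx=+1,dy=+5->C
  (2,6):dx=-5,dy=-4->C; (2,7):dx=+6,dy=+11->C; (2,8):dx=+8,dy=+14->C; (2,9):dx=+5,dy=+9->C
  (2,10):dx=+2,dy=+6->C; (3,4):dx=-2,dy=-4->C; (3,5):dx=+3,dy=+2->C; (3,6):dx=-3,dy=-7->C
  (3,7):dx=+8,dy=+8->C; (3,8):dx=+10,dy=+11->C; (3,9):dx=+7,dy=+6->C; (3,10):dx=+4,dy=+3->C
  (4,5):dx=+5,dy=+6->C; (4,6):dx=-1,dy=-3->C; (4,7):dx=+10,dy=+12->C; (4,8):dx=+12,dy=+15->C
  (4,9):dx=+9,dy=+10->C; (4,10):dx=+6,dy=+7->C; (5,6):dx=-6,dy=-9->C; (5,7):dx=+5,dy=+6->C
  (5,8):dx=+7,dy=+9->C; (5,9):dx=+4,dy=+4->C; (5,10):dx=+1,dy=+1->C; (6,7):dx=+11,dy=+15->C
  (6,8):dx=+13,dy=+18->C; (6,9):dx=+10,dy=+13->C; (6,10):dx=+7,dy=+10->C; (7,8):dx=+2,dy=+3->C
  (7,9):dx=-1,dy=-2->C; (7,10):dx=-4,dy=-5->C; (8,9):dx=-3,dy=-5->C; (8,10):dx=-6,dy=-8->C
  (9,10):dx=-3,dy=-3->C
Step 2: C = 44, D = 1, total pairs = 45.
Step 3: tau = (C - D)/(n(n-1)/2) = (44 - 1)/45 = 0.955556.
Step 4: Exact two-sided p-value (enumerate n! = 3628800 permutations of y under H0): p = 0.000006.
Step 5: alpha = 0.05. reject H0.

tau_b = 0.9556 (C=44, D=1), p = 0.000006, reject H0.


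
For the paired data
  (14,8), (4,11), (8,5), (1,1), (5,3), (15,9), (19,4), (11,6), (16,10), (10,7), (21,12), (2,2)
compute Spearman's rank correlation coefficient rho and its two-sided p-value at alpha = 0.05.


Step 1: Rank x and y separately (midranks; no ties here).
rank(x): 14->8, 4->3, 8->5, 1->1, 5->4, 15->9, 19->11, 11->7, 16->10, 10->6, 21->12, 2->2
rank(y): 8->8, 11->11, 5->5, 1->1, 3->3, 9->9, 4->4, 6->6, 10->10, 7->7, 12->12, 2->2
Step 2: d_i = R_x(i) - R_y(i); compute d_i^2.
  (8-8)^2=0, (3-11)^2=64, (5-5)^2=0, (1-1)^2=0, (4-3)^2=1, (9-9)^2=0, (11-4)^2=49, (7-6)^2=1, (10-10)^2=0, (6-7)^2=1, (12-12)^2=0, (2-2)^2=0
sum(d^2) = 116.
Step 3: rho = 1 - 6*116 / (12*(12^2 - 1)) = 1 - 696/1716 = 0.594406.
Step 4: Under H0, t = rho * sqrt((n-2)/(1-rho^2)) = 2.3374 ~ t(10).
Step 5: Two-sided p-value from the t-distribution with 10 df = 0.041521.
Step 6: alpha = 0.05. reject H0.

rho = 0.5944, p = 0.041521, reject H0 at alpha = 0.05.


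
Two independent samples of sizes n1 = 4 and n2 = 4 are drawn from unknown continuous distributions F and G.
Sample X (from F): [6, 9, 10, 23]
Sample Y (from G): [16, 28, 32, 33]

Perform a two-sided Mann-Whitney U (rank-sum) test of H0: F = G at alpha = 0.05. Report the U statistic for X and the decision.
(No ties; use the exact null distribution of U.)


Step 1: Combine and sort all 8 observations; assign midranks.
sorted (value, group): (6,X), (9,X), (10,X), (16,Y), (23,X), (28,Y), (32,Y), (33,Y)
ranks: 6->1, 9->2, 10->3, 16->4, 23->5, 28->6, 32->7, 33->8
Step 2: Rank sum for X: R1 = 1 + 2 + 3 + 5 = 11.
Step 3: U_X = R1 - n1(n1+1)/2 = 11 - 4*5/2 = 11 - 10 = 1.
       U_Y = n1*n2 - U_X = 16 - 1 = 15.
Step 4: No ties, so the exact null distribution of U (based on enumerating the C(8,4) = 70 equally likely rank assignments) gives the two-sided p-value.
Step 5: p-value = 0.057143; compare to alpha = 0.05. fail to reject H0.

U_X = 1, p = 0.057143, fail to reject H0 at alpha = 0.05.


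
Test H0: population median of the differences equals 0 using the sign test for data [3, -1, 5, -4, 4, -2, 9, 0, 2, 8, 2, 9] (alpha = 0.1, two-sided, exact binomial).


Step 1: Discard zero differences. Original n = 12; n_eff = number of nonzero differences = 11.
Nonzero differences (with sign): +3, -1, +5, -4, +4, -2, +9, +2, +8, +2, +9
Step 2: Count signs: positive = 8, negative = 3.
Step 3: Under H0: P(positive) = 0.5, so the number of positives S ~ Bin(11, 0.5).
Step 4: Two-sided exact p-value = sum of Bin(11,0.5) probabilities at or below the observed probability = 0.226562.
Step 5: alpha = 0.1. fail to reject H0.

n_eff = 11, pos = 8, neg = 3, p = 0.226562, fail to reject H0.


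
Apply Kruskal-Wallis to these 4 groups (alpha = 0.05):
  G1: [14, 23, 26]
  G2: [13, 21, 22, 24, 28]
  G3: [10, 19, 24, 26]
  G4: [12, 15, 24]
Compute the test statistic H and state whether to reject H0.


Step 1: Combine all N = 15 observations and assign midranks.
sorted (value, group, rank): (10,G3,1), (12,G4,2), (13,G2,3), (14,G1,4), (15,G4,5), (19,G3,6), (21,G2,7), (22,G2,8), (23,G1,9), (24,G2,11), (24,G3,11), (24,G4,11), (26,G1,13.5), (26,G3,13.5), (28,G2,15)
Step 2: Sum ranks within each group.
R_1 = 26.5 (n_1 = 3)
R_2 = 44 (n_2 = 5)
R_3 = 31.5 (n_3 = 4)
R_4 = 18 (n_4 = 3)
Step 3: H = 12/(N(N+1)) * sum(R_i^2/n_i) - 3(N+1)
     = 12/(15*16) * (26.5^2/3 + 44^2/5 + 31.5^2/4 + 18^2/3) - 3*16
     = 0.050000 * 977.346 - 48
     = 0.867292.
Step 4: Ties present; correction factor C = 1 - 30/(15^3 - 15) = 0.991071. Corrected H = 0.867292 / 0.991071 = 0.875105.
Step 5: Under H0, H ~ chi^2(3); p-value = 0.831431.
Step 6: alpha = 0.05. fail to reject H0.

H = 0.8751, df = 3, p = 0.831431, fail to reject H0.


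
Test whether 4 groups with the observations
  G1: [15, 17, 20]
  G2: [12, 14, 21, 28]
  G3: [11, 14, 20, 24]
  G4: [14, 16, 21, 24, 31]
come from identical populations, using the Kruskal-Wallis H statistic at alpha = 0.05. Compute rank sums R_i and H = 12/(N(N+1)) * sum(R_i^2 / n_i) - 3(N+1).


Step 1: Combine all N = 16 observations and assign midranks.
sorted (value, group, rank): (11,G3,1), (12,G2,2), (14,G2,4), (14,G3,4), (14,G4,4), (15,G1,6), (16,G4,7), (17,G1,8), (20,G1,9.5), (20,G3,9.5), (21,G2,11.5), (21,G4,11.5), (24,G3,13.5), (24,G4,13.5), (28,G2,15), (31,G4,16)
Step 2: Sum ranks within each group.
R_1 = 23.5 (n_1 = 3)
R_2 = 32.5 (n_2 = 4)
R_3 = 28 (n_3 = 4)
R_4 = 52 (n_4 = 5)
Step 3: H = 12/(N(N+1)) * sum(R_i^2/n_i) - 3(N+1)
     = 12/(16*17) * (23.5^2/3 + 32.5^2/4 + 28^2/4 + 52^2/5) - 3*17
     = 0.044118 * 1184.95 - 51
     = 1.277022.
Step 4: Ties present; correction factor C = 1 - 42/(16^3 - 16) = 0.989706. Corrected H = 1.277022 / 0.989706 = 1.290305.
Step 5: Under H0, H ~ chi^2(3); p-value = 0.731437.
Step 6: alpha = 0.05. fail to reject H0.

H = 1.2903, df = 3, p = 0.731437, fail to reject H0.


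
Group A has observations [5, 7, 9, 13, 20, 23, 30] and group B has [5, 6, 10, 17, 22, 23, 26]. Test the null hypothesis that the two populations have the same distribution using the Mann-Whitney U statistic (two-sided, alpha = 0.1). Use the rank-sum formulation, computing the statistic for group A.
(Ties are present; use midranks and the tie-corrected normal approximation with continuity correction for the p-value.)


Step 1: Combine and sort all 14 observations; assign midranks.
sorted (value, group): (5,X), (5,Y), (6,Y), (7,X), (9,X), (10,Y), (13,X), (17,Y), (20,X), (22,Y), (23,X), (23,Y), (26,Y), (30,X)
ranks: 5->1.5, 5->1.5, 6->3, 7->4, 9->5, 10->6, 13->7, 17->8, 20->9, 22->10, 23->11.5, 23->11.5, 26->13, 30->14
Step 2: Rank sum for X: R1 = 1.5 + 4 + 5 + 7 + 9 + 11.5 + 14 = 52.
Step 3: U_X = R1 - n1(n1+1)/2 = 52 - 7*8/2 = 52 - 28 = 24.
       U_Y = n1*n2 - U_X = 49 - 24 = 25.
Step 4: Ties are present, so use the tie-corrected normal approximation (with continuity correction) for the p-value.
Step 5: p-value = 1.000000; compare to alpha = 0.1. fail to reject H0.

U_X = 24, p = 1.000000, fail to reject H0 at alpha = 0.1.


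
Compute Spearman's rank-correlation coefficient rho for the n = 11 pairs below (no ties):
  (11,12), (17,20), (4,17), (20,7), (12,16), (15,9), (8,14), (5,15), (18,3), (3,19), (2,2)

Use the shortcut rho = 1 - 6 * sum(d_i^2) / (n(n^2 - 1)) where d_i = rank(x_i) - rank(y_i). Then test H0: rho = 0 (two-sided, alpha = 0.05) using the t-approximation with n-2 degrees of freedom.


Step 1: Rank x and y separately (midranks; no ties here).
rank(x): 11->6, 17->9, 4->3, 20->11, 12->7, 15->8, 8->5, 5->4, 18->10, 3->2, 2->1
rank(y): 12->5, 20->11, 17->9, 7->3, 16->8, 9->4, 14->6, 15->7, 3->2, 19->10, 2->1
Step 2: d_i = R_x(i) - R_y(i); compute d_i^2.
  (6-5)^2=1, (9-11)^2=4, (3-9)^2=36, (11-3)^2=64, (7-8)^2=1, (8-4)^2=16, (5-6)^2=1, (4-7)^2=9, (10-2)^2=64, (2-10)^2=64, (1-1)^2=0
sum(d^2) = 260.
Step 3: rho = 1 - 6*260 / (11*(11^2 - 1)) = 1 - 1560/1320 = -0.181818.
Step 4: Under H0, t = rho * sqrt((n-2)/(1-rho^2)) = -0.5547 ~ t(9).
Step 5: Two-sided p-value from the t-distribution with 9 df = 0.592615.
Step 6: alpha = 0.05. fail to reject H0.

rho = -0.1818, p = 0.592615, fail to reject H0 at alpha = 0.05.


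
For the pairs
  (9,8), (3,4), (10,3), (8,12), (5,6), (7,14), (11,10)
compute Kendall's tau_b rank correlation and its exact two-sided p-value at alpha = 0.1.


Step 1: Enumerate the 21 unordered pairs (i,j) with i<j and classify each by sign(x_j-x_i) * sign(y_j-y_i).
  (1,2):dx=-6,dy=-4->C; (1,3):dx=+1,dy=-5->D; (1,4):dx=-1,dy=+4->D; (1,5):dx=-4,dy=-2->C
  (1,6):dx=-2,dy=+6->D; (1,7):dx=+2,dy=+2->C; (2,3):dx=+7,dy=-1->D; (2,4):dx=+5,dy=+8->C
  (2,5):dx=+2,dy=+2->C; (2,6):dx=+4,dy=+10->C; (2,7):dx=+8,dy=+6->C; (3,4):dx=-2,dy=+9->D
  (3,5):dx=-5,dy=+3->D; (3,6):dx=-3,dy=+11->D; (3,7):dx=+1,dy=+7->C; (4,5):dx=-3,dy=-6->C
  (4,6):dx=-1,dy=+2->D; (4,7):dx=+3,dy=-2->D; (5,6):dx=+2,dy=+8->C; (5,7):dx=+6,dy=+4->C
  (6,7):dx=+4,dy=-4->D
Step 2: C = 11, D = 10, total pairs = 21.
Step 3: tau = (C - D)/(n(n-1)/2) = (11 - 10)/21 = 0.047619.
Step 4: Exact two-sided p-value (enumerate n! = 5040 permutations of y under H0): p = 1.000000.
Step 5: alpha = 0.1. fail to reject H0.

tau_b = 0.0476 (C=11, D=10), p = 1.000000, fail to reject H0.


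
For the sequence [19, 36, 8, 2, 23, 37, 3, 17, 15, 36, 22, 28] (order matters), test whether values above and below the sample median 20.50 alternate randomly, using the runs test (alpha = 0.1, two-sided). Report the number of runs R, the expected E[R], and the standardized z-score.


Step 1: Compute median = 20.50; label A = above, B = below.
Labels in order: BABBAABBBAAA  (n_A = 6, n_B = 6)
Step 2: Count runs R = 6.
Step 3: Under H0 (random ordering), E[R] = 2*n_A*n_B/(n_A+n_B) + 1 = 2*6*6/12 + 1 = 7.0000.
        Var[R] = 2*n_A*n_B*(2*n_A*n_B - n_A - n_B) / ((n_A+n_B)^2 * (n_A+n_B-1)) = 4320/1584 = 2.7273.
        SD[R] = 1.6514.
Step 4: Continuity-corrected z = (R + 0.5 - E[R]) / SD[R] = (6 + 0.5 - 7.0000) / 1.6514 = -0.3028.
Step 5: Two-sided p-value via normal approximation = 2*(1 - Phi(|z|)) = 0.762069.
Step 6: alpha = 0.1. fail to reject H0.

R = 6, z = -0.3028, p = 0.762069, fail to reject H0.


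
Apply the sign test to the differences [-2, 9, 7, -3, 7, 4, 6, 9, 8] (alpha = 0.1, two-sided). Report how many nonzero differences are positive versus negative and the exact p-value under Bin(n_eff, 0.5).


Step 1: Discard zero differences. Original n = 9; n_eff = number of nonzero differences = 9.
Nonzero differences (with sign): -2, +9, +7, -3, +7, +4, +6, +9, +8
Step 2: Count signs: positive = 7, negative = 2.
Step 3: Under H0: P(positive) = 0.5, so the number of positives S ~ Bin(9, 0.5).
Step 4: Two-sided exact p-value = sum of Bin(9,0.5) probabilities at or below the observed probability = 0.179688.
Step 5: alpha = 0.1. fail to reject H0.

n_eff = 9, pos = 7, neg = 2, p = 0.179688, fail to reject H0.


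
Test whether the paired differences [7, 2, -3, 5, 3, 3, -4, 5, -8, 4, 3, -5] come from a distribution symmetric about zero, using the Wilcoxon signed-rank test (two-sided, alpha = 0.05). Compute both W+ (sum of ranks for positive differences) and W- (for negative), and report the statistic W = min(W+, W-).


Step 1: Drop any zero differences (none here) and take |d_i|.
|d| = [7, 2, 3, 5, 3, 3, 4, 5, 8, 4, 3, 5]
Step 2: Midrank |d_i| (ties get averaged ranks).
ranks: |7|->11, |2|->1, |3|->3.5, |5|->9, |3|->3.5, |3|->3.5, |4|->6.5, |5|->9, |8|->12, |4|->6.5, |3|->3.5, |5|->9
Step 3: Attach original signs; sum ranks with positive sign and with negative sign.
W+ = 11 + 1 + 9 + 3.5 + 3.5 + 9 + 6.5 + 3.5 = 47
W- = 3.5 + 6.5 + 12 + 9 = 31
(Check: W+ + W- = 78 should equal n(n+1)/2 = 78.)
Step 4: Test statistic W = min(W+, W-) = 31.
Step 5: Ties in |d|, so use the tie-corrected normal approximation.
        E[W] = n(n+1)/4 = 12*13/4 = 39.
        Tie groups: |d|=3 (t=4), |d|=4 (t=2), |d|=5 (t=3); sum(t^3 - t) = 90.
        Var[W] = n(n+1)(2n+1)/24 - sum(t^3-t)/48 = 3900/24 - 90/48 = 160.625.
        z = (W - E[W]) / sqrt(Var[W]) = (31 - 39) / 12.6738 = -0.6312.
        Two-sided p = 2*Phi(z) = 0.527894.
Step 6: alpha = 0.05. fail to reject H0.

W+ = 47, W- = 31, W = min = 31, p = 0.527894, fail to reject H0.


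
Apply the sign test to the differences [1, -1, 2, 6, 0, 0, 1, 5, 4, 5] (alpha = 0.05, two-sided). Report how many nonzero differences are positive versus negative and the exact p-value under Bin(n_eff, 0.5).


Step 1: Discard zero differences. Original n = 10; n_eff = number of nonzero differences = 8.
Nonzero differences (with sign): +1, -1, +2, +6, +1, +5, +4, +5
Step 2: Count signs: positive = 7, negative = 1.
Step 3: Under H0: P(positive) = 0.5, so the number of positives S ~ Bin(8, 0.5).
Step 4: Two-sided exact p-value = sum of Bin(8,0.5) probabilities at or below the observed probability = 0.070312.
Step 5: alpha = 0.05. fail to reject H0.

n_eff = 8, pos = 7, neg = 1, p = 0.070312, fail to reject H0.


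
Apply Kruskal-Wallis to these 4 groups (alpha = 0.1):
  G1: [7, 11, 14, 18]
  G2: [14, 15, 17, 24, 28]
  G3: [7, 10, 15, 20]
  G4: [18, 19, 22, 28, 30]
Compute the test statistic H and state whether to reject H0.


Step 1: Combine all N = 18 observations and assign midranks.
sorted (value, group, rank): (7,G1,1.5), (7,G3,1.5), (10,G3,3), (11,G1,4), (14,G1,5.5), (14,G2,5.5), (15,G2,7.5), (15,G3,7.5), (17,G2,9), (18,G1,10.5), (18,G4,10.5), (19,G4,12), (20,G3,13), (22,G4,14), (24,G2,15), (28,G2,16.5), (28,G4,16.5), (30,G4,18)
Step 2: Sum ranks within each group.
R_1 = 21.5 (n_1 = 4)
R_2 = 53.5 (n_2 = 5)
R_3 = 25 (n_3 = 4)
R_4 = 71 (n_4 = 5)
Step 3: H = 12/(N(N+1)) * sum(R_i^2/n_i) - 3(N+1)
     = 12/(18*19) * (21.5^2/4 + 53.5^2/5 + 25^2/4 + 71^2/5) - 3*19
     = 0.035088 * 1852.46 - 57
     = 7.998684.
Step 4: Ties present; correction factor C = 1 - 30/(18^3 - 18) = 0.994840. Corrected H = 7.998684 / 0.994840 = 8.040171.
Step 5: Under H0, H ~ chi^2(3); p-value = 0.045189.
Step 6: alpha = 0.1. reject H0.

H = 8.0402, df = 3, p = 0.045189, reject H0.


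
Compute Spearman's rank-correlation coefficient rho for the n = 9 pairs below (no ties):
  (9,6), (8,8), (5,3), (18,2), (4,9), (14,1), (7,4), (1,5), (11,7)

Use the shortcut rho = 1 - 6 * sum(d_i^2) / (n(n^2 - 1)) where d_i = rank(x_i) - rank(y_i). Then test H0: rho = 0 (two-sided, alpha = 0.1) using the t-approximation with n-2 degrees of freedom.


Step 1: Rank x and y separately (midranks; no ties here).
rank(x): 9->6, 8->5, 5->3, 18->9, 4->2, 14->8, 7->4, 1->1, 11->7
rank(y): 6->6, 8->8, 3->3, 2->2, 9->9, 1->1, 4->4, 5->5, 7->7
Step 2: d_i = R_x(i) - R_y(i); compute d_i^2.
  (6-6)^2=0, (5-8)^2=9, (3-3)^2=0, (9-2)^2=49, (2-9)^2=49, (8-1)^2=49, (4-4)^2=0, (1-5)^2=16, (7-7)^2=0
sum(d^2) = 172.
Step 3: rho = 1 - 6*172 / (9*(9^2 - 1)) = 1 - 1032/720 = -0.433333.
Step 4: Under H0, t = rho * sqrt((n-2)/(1-rho^2)) = -1.2721 ~ t(7).
Step 5: Two-sided p-value from the t-distribution with 7 df = 0.243952.
Step 6: alpha = 0.1. fail to reject H0.

rho = -0.4333, p = 0.243952, fail to reject H0 at alpha = 0.1.
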